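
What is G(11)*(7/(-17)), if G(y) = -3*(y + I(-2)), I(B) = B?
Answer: 189/17 ≈ 11.118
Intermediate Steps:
G(y) = 6 - 3*y (G(y) = -3*(y - 2) = -3*(-2 + y) = 6 - 3*y)
G(11)*(7/(-17)) = (6 - 3*11)*(7/(-17)) = (6 - 33)*(7*(-1/17)) = -27*(-7/17) = 189/17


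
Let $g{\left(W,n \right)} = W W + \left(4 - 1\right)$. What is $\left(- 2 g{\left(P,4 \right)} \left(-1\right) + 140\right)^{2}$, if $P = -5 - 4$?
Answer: $94864$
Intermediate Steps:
$P = -9$
$g{\left(W,n \right)} = 3 + W^{2}$ ($g{\left(W,n \right)} = W^{2} + \left(4 - 1\right) = W^{2} + 3 = 3 + W^{2}$)
$\left(- 2 g{\left(P,4 \right)} \left(-1\right) + 140\right)^{2} = \left(- 2 \left(3 + \left(-9\right)^{2}\right) \left(-1\right) + 140\right)^{2} = \left(- 2 \left(3 + 81\right) \left(-1\right) + 140\right)^{2} = \left(\left(-2\right) 84 \left(-1\right) + 140\right)^{2} = \left(\left(-168\right) \left(-1\right) + 140\right)^{2} = \left(168 + 140\right)^{2} = 308^{2} = 94864$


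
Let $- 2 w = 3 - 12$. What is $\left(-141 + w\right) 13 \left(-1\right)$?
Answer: $\frac{3549}{2} \approx 1774.5$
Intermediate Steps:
$w = \frac{9}{2}$ ($w = - \frac{3 - 12}{2} = \left(- \frac{1}{2}\right) \left(-9\right) = \frac{9}{2} \approx 4.5$)
$\left(-141 + w\right) 13 \left(-1\right) = \left(-141 + \frac{9}{2}\right) 13 \left(-1\right) = \left(- \frac{273}{2}\right) \left(-13\right) = \frac{3549}{2}$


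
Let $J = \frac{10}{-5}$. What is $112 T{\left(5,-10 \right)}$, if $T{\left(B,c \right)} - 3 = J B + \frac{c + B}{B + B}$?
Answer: $-840$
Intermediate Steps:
$J = -2$ ($J = 10 \left(- \frac{1}{5}\right) = -2$)
$T{\left(B,c \right)} = 3 - 2 B + \frac{B + c}{2 B}$ ($T{\left(B,c \right)} = 3 - \left(2 B - \frac{c + B}{B + B}\right) = 3 - \left(2 B - \frac{B + c}{2 B}\right) = 3 - 2 B + \frac{B + c}{2 B}$)
$112 T{\left(5,-10 \right)} = 112 \frac{-10 + 5 \left(7 - 20\right)}{2 \cdot 5} = 112 \cdot \frac{1}{2} \cdot \frac{1}{5} \left(-10 + 5 \left(7 - 20\right)\right) = 112 \cdot \frac{1}{2} \cdot \frac{1}{5} \left(-10 + 5 \left(-13\right)\right) = 112 \cdot \frac{1}{2} \cdot \frac{1}{5} \left(-10 - 65\right) = 112 \cdot \frac{1}{2} \cdot \frac{1}{5} \left(-75\right) = 112 \left(- \frac{15}{2}\right) = -840$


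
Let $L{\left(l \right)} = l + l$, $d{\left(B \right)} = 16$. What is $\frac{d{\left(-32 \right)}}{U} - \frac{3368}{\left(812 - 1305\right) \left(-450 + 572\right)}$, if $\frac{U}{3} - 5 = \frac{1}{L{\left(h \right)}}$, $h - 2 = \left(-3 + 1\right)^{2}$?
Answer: $\frac{33236}{30073} \approx 1.1052$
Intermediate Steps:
$h = 6$ ($h = 2 + \left(-3 + 1\right)^{2} = 2 + \left(-2\right)^{2} = 2 + 4 = 6$)
$L{\left(l \right)} = 2 l$
$U = \frac{61}{4}$ ($U = 15 + \frac{3}{2 \cdot 6} = 15 + \frac{3}{12} = 15 + 3 \cdot \frac{1}{12} = 15 + \frac{1}{4} = \frac{61}{4} \approx 15.25$)
$\frac{d{\left(-32 \right)}}{U} - \frac{3368}{\left(812 - 1305\right) \left(-450 + 572\right)} = \frac{16}{\frac{61}{4}} - \frac{3368}{\left(812 - 1305\right) \left(-450 + 572\right)} = 16 \cdot \frac{4}{61} - \frac{3368}{\left(-493\right) 122} = \frac{64}{61} - \frac{3368}{-60146} = \frac{64}{61} - - \frac{1684}{30073} = \frac{64}{61} + \frac{1684}{30073} = \frac{33236}{30073}$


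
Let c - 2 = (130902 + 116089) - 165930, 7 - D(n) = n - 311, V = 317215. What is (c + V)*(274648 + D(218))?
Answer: 109426083944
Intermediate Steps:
D(n) = 318 - n (D(n) = 7 - (n - 311) = 7 - (-311 + n) = 7 + (311 - n) = 318 - n)
c = 81063 (c = 2 + ((130902 + 116089) - 165930) = 2 + (246991 - 165930) = 2 + 81061 = 81063)
(c + V)*(274648 + D(218)) = (81063 + 317215)*(274648 + (318 - 1*218)) = 398278*(274648 + (318 - 218)) = 398278*(274648 + 100) = 398278*274748 = 109426083944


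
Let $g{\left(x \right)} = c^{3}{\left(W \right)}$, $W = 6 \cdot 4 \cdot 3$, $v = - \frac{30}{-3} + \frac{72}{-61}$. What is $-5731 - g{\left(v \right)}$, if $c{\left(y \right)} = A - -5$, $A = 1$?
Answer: $-5947$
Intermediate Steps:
$v = \frac{538}{61}$ ($v = \left(-30\right) \left(- \frac{1}{3}\right) + 72 \left(- \frac{1}{61}\right) = 10 - \frac{72}{61} = \frac{538}{61} \approx 8.8197$)
$W = 72$ ($W = 24 \cdot 3 = 72$)
$c{\left(y \right)} = 6$ ($c{\left(y \right)} = 1 - -5 = 1 + 5 = 6$)
$g{\left(x \right)} = 216$ ($g{\left(x \right)} = 6^{3} = 216$)
$-5731 - g{\left(v \right)} = -5731 - 216 = -5947$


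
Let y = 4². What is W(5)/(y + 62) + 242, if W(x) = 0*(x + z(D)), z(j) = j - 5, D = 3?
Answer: 242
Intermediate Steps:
y = 16
z(j) = -5 + j
W(x) = 0 (W(x) = 0*(x + (-5 + 3)) = 0*(x - 2) = 0*(-2 + x) = 0)
W(5)/(y + 62) + 242 = 0/(16 + 62) + 242 = 0/78 + 242 = 0*(1/78) + 242 = 0 + 242 = 242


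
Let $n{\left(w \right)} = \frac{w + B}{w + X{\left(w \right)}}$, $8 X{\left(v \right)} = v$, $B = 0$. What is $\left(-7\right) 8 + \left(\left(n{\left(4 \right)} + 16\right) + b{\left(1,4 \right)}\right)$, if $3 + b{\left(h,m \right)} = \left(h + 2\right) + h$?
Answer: $- \frac{343}{9} \approx -38.111$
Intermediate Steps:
$b{\left(h,m \right)} = -1 + 2 h$ ($b{\left(h,m \right)} = -3 + \left(\left(h + 2\right) + h\right) = -3 + \left(\left(2 + h\right) + h\right) = -3 + \left(2 + 2 h\right) = -1 + 2 h$)
$X{\left(v \right)} = \frac{v}{8}$
$n{\left(w \right)} = \frac{8}{9}$ ($n{\left(w \right)} = \frac{w + 0}{w + \frac{w}{8}} = \frac{w}{\frac{9}{8} w} = w \frac{8}{9 w} = \frac{8}{9}$)
$\left(-7\right) 8 + \left(\left(n{\left(4 \right)} + 16\right) + b{\left(1,4 \right)}\right) = \left(-7\right) 8 + \left(\left(\frac{8}{9} + 16\right) + \left(-1 + 2 \cdot 1\right)\right) = -56 + \left(\frac{152}{9} + \left(-1 + 2\right)\right) = -56 + \left(\frac{152}{9} + 1\right) = -56 + \frac{161}{9} = - \frac{343}{9}$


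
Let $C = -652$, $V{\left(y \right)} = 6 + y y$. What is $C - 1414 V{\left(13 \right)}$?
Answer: $-248102$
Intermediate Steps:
$V{\left(y \right)} = 6 + y^{2}$
$C - 1414 V{\left(13 \right)} = -652 - 1414 \left(6 + 13^{2}\right) = -652 - 1414 \left(6 + 169\right) = -652 - 247450 = -248102$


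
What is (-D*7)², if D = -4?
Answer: 784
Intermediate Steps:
(-D*7)² = (-1*(-4)*7)² = (4*7)² = 28² = 784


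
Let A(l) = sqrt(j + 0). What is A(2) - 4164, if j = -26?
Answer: -4164 + I*sqrt(26) ≈ -4164.0 + 5.099*I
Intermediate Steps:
A(l) = I*sqrt(26) (A(l) = sqrt(-26 + 0) = sqrt(-26) = I*sqrt(26))
A(2) - 4164 = I*sqrt(26) - 4164 = -4164 + I*sqrt(26)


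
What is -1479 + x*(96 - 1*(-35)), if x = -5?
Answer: -2134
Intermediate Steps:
-1479 + x*(96 - 1*(-35)) = -1479 - 5*(96 - 1*(-35)) = -1479 - 5*(96 + 35) = -1479 - 5*131 = -1479 - 655 = -2134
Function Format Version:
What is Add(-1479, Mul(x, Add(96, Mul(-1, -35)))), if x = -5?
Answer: -2134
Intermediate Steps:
Add(-1479, Mul(x, Add(96, Mul(-1, -35)))) = Add(-1479, Mul(-5, Add(96, Mul(-1, -35)))) = Add(-1479, Mul(-5, Add(96, 35))) = Add(-1479, Mul(-5, 131)) = Add(-1479, -655) = -2134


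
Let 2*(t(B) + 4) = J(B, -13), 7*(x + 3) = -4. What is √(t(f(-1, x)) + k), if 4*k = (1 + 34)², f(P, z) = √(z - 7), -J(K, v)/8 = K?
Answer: √(59241 - 112*I*√518)/14 ≈ 17.389 - 0.37395*I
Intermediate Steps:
x = -25/7 (x = -3 + (⅐)*(-4) = -3 - 4/7 = -25/7 ≈ -3.5714)
J(K, v) = -8*K
f(P, z) = √(-7 + z)
k = 1225/4 (k = (1 + 34)²/4 = (¼)*35² = (¼)*1225 = 1225/4 ≈ 306.25)
t(B) = -4 - 4*B (t(B) = -4 + (-8*B)/2 = -4 - 4*B)
√(t(f(-1, x)) + k) = √((-4 - 4*√(-7 - 25/7)) + 1225/4) = √((-4 - 4*I*√518/7) + 1225/4) = √(1209/4 - 4*I*√518/7)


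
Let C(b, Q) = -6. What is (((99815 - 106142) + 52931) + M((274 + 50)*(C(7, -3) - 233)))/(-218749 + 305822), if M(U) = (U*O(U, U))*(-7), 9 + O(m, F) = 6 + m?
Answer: -41975918224/87073 ≈ -4.8208e+5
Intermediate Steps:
O(m, F) = -3 + m (O(m, F) = -9 + (6 + m) = -3 + m)
M(U) = -7*U*(-3 + U) (M(U) = (U*(-3 + U))*(-7) = -7*U*(-3 + U))
(((99815 - 106142) + 52931) + M((274 + 50)*(C(7, -3) - 233)))/(-218749 + 305822) = (((99815 - 106142) + 52931) + 7*((274 + 50)*(-6 - 233))*(3 - (274 + 50)*(-6 - 233)))/(-218749 + 305822) = ((-6327 + 52931) + 7*(324*(-239))*(3 - 324*(-239)))/87073 = (46604 + 7*(-77436)*(3 - 1*(-77436)))*(1/87073) = (46604 + 7*(-77436)*(3 + 77436))*(1/87073) = (46604 + 7*(-77436)*77439)*(1/87073) = (46604 - 41975964828)*(1/87073) = -41975918224*1/87073 = -41975918224/87073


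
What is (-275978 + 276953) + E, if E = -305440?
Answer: -304465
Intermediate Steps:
(-275978 + 276953) + E = (-275978 + 276953) - 305440 = 975 - 305440 = -304465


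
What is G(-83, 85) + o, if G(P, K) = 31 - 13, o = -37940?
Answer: -37922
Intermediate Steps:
G(P, K) = 18
G(-83, 85) + o = 18 - 37940 = -37922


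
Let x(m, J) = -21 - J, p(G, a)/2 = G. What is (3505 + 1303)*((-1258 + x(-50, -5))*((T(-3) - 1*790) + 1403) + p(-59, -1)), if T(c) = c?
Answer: -3737056464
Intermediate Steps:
p(G, a) = 2*G
(3505 + 1303)*((-1258 + x(-50, -5))*((T(-3) - 1*790) + 1403) + p(-59, -1)) = (3505 + 1303)*((-1258 + (-21 - 1*(-5)))*((-3 - 1*790) + 1403) + 2*(-59)) = 4808*((-1258 + (-21 + 5))*((-3 - 790) + 1403) - 118) = 4808*((-1258 - 16)*(-793 + 1403) - 118) = 4808*(-1274*610 - 118) = 4808*(-777140 - 118) = 4808*(-777258) = -3737056464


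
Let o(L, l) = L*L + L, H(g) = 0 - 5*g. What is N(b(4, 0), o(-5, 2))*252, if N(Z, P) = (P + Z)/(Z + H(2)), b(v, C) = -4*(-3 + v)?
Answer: -288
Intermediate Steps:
H(g) = -5*g
b(v, C) = 12 - 4*v
o(L, l) = L + L² (o(L, l) = L² + L = L + L²)
N(Z, P) = (P + Z)/(-10 + Z) (N(Z, P) = (P + Z)/(Z - 5*2) = (P + Z)/(Z - 10) = (P + Z)/(-10 + Z))
N(b(4, 0), o(-5, 2))*252 = ((-5*(1 - 5) + (12 - 4*4))/(-10 + (12 - 4*4)))*252 = ((-5*(-4) + (12 - 16))/(-10 + (12 - 16)))*252 = ((20 - 4)/(-10 - 4))*252 = (16/(-14))*252 = -1/14*16*252 = -8/7*252 = -288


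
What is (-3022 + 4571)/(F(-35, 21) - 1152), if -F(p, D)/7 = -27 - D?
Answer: -1549/816 ≈ -1.8983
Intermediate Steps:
F(p, D) = 189 + 7*D (F(p, D) = -7*(-27 - D) = 189 + 7*D)
(-3022 + 4571)/(F(-35, 21) - 1152) = (-3022 + 4571)/((189 + 7*21) - 1152) = 1549/((189 + 147) - 1152) = 1549/(336 - 1152) = 1549/(-816) = 1549*(-1/816) = -1549/816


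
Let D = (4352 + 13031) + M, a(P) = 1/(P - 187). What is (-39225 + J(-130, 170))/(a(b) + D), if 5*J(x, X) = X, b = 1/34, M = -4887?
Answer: -249137187/79437038 ≈ -3.1363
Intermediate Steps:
b = 1/34 ≈ 0.029412
a(P) = 1/(-187 + P)
J(x, X) = X/5
D = 12496 (D = (4352 + 13031) - 4887 = 17383 - 4887 = 12496)
(-39225 + J(-130, 170))/(a(b) + D) = (-39225 + (1/5)*170)/(1/(-187 + 1/34) + 12496) = (-39225 + 34)/(1/(-6357/34) + 12496) = -39191/(-34/6357 + 12496) = -39191/79437038/6357 = -39191*6357/79437038 = -249137187/79437038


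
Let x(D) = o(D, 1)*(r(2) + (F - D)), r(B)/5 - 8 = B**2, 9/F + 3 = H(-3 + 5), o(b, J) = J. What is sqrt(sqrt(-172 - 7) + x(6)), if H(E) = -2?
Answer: sqrt(1305 + 25*I*sqrt(179))/5 ≈ 7.2831 + 0.9185*I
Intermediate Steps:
F = -9/5 (F = 9/(-3 - 2) = 9/(-5) = 9*(-1/5) = -9/5 ≈ -1.8000)
r(B) = 40 + 5*B**2
x(D) = 291/5 - D (x(D) = 1*((40 + 5*2**2) + (-9/5 - D)) = 1*((40 + 5*4) + (-9/5 - D)) = 1*((40 + 20) + (-9/5 - D)) = 1*(60 + (-9/5 - D)) = 1*(291/5 - D) = 291/5 - D)
sqrt(sqrt(-172 - 7) + x(6)) = sqrt(sqrt(-172 - 7) + (291/5 - 1*6)) = sqrt(sqrt(-179) + (291/5 - 6)) = sqrt(I*sqrt(179) + 261/5) = sqrt(261/5 + I*sqrt(179))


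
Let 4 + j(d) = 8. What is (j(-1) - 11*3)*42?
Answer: -1218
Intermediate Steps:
j(d) = 4 (j(d) = -4 + 8 = 4)
(j(-1) - 11*3)*42 = (4 - 11*3)*42 = (4 - 33)*42 = -29*42 = -1218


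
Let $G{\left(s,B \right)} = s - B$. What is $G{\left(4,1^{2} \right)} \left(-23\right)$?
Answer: $-69$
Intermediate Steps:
$G{\left(4,1^{2} \right)} \left(-23\right) = \left(4 - 1^{2}\right) \left(-23\right) = \left(4 - 1\right) \left(-23\right) = 3 \left(-23\right) = -69$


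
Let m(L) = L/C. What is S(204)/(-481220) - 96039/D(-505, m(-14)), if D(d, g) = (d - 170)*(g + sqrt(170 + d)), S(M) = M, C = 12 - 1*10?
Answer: -599192759/230985600 - 3557*I*sqrt(335)/9600 ≈ -2.5941 - 6.7816*I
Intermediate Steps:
C = 2 (C = 12 - 10 = 2)
m(L) = L/2
D(d, g) = (-170 + d)*(g + sqrt(170 + d))
S(204)/(-481220) - 96039/D(-505, m(-14)) = 204/(-481220) - 96039/(-85*(-14) - 170*sqrt(170 - 505) - 505*(-14)/2 - 505*sqrt(170 - 505)) = 204*(-1/481220) - 96039/(-170*(-7) - 170*I*sqrt(335) - 505*(-7) - 505*I*sqrt(335)) = -51/120305 - 96039/(1190 - 170*I*sqrt(335) + 3535 - 505*I*sqrt(335)) = -51/120305 - 96039/(4725 - 675*I*sqrt(335))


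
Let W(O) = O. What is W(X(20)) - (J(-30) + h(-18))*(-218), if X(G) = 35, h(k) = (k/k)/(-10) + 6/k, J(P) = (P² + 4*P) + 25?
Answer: 2631458/15 ≈ 1.7543e+5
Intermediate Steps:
J(P) = 25 + P² + 4*P
h(k) = -⅒ + 6/k (h(k) = 1*(-⅒) + 6/k = -⅒ + 6/k)
W(X(20)) - (J(-30) + h(-18))*(-218) = 35 - ((25 + (-30)² + 4*(-30)) + (⅒)*(60 - 1*(-18))/(-18))*(-218) = 35 - ((25 + 900 - 120) + (⅒)*(-1/18)*(60 + 18))*(-218) = 35 - (805 + (⅒)*(-1/18)*78)*(-218) = 35 - (805 - 13/30)*(-218) = 35 - 24137*(-218)/30 = 35 - 1*(-2630933/15) = 35 + 2630933/15 = 2631458/15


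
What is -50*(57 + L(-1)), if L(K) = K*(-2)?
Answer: -2950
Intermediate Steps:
L(K) = -2*K
-50*(57 + L(-1)) = -50*(57 - 2*(-1)) = -50*(57 + 2) = -50*59 = -2950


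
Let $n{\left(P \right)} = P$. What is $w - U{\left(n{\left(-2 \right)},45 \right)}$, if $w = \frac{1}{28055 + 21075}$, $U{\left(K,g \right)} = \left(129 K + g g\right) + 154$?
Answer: $- \frac{94378729}{49130} \approx -1921.0$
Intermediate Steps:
$U{\left(K,g \right)} = 154 + g^{2} + 129 K$ ($U{\left(K,g \right)} = \left(129 K + g^{2}\right) + 154 = \left(g^{2} + 129 K\right) + 154 = 154 + g^{2} + 129 K$)
$w = \frac{1}{49130} \approx 2.0354 \cdot 10^{-5}$
$w - U{\left(n{\left(-2 \right)},45 \right)} = \frac{1}{49130} - \left(154 + 45^{2} + 129 \left(-2\right)\right) = \frac{1}{49130} - \left(154 + 2025 - 258\right) = \frac{1}{49130} - 1921 = - \frac{94378729}{49130}$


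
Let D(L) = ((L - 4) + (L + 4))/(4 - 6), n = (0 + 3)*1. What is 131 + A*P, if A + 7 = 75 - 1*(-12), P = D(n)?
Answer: -109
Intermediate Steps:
n = 3 (n = 3*1 = 3)
D(L) = -L (D(L) = ((-4 + L) + (4 + L))/(-2) = (2*L)*(-1/2) = -L)
P = -3 (P = -1*3 = -3)
A = 80 (A = -7 + (75 - 1*(-12)) = -7 + (75 + 12) = -7 + 87 = 80)
131 + A*P = 131 + 80*(-3) = 131 - 240 = -109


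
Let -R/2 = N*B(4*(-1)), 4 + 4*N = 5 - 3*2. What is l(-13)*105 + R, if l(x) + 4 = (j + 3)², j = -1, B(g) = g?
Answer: -10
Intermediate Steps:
N = -5/4 (N = -1 + (5 - 3*2)/4 = -1 + (5 - 6)/4 = -1 + (¼)*(-1) = -1 - ¼ = -5/4 ≈ -1.2500)
l(x) = 0 (l(x) = -4 + (-1 + 3)² = -4 + 2² = -4 + 4 = 0)
R = -10 (R = -(-5)*4*(-1)/2 = -(-5)*(-4)/2 = -2*5 = -10)
l(-13)*105 + R = 0*105 - 10 = 0 - 10 = -10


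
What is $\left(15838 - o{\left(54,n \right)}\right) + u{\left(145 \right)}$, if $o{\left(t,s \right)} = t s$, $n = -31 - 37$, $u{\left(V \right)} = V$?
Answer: $19655$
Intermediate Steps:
$n = -68$ ($n = -31 - 37 = -68$)
$o{\left(t,s \right)} = s t$
$\left(15838 - o{\left(54,n \right)}\right) + u{\left(145 \right)} = \left(15838 - \left(-68\right) 54\right) + 145 = \left(15838 - -3672\right) + 145 = \left(15838 + 3672\right) + 145 = 19510 + 145 = 19655$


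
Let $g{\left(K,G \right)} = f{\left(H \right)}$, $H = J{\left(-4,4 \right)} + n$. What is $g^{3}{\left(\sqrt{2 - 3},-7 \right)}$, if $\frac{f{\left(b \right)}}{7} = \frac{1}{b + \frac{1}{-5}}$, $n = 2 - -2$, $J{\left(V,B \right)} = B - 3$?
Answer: $\frac{42875}{13824} \approx 3.1015$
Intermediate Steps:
$J{\left(V,B \right)} = -3 + B$
$n = 4$ ($n = 2 + 2 = 4$)
$H = 5$ ($H = \left(-3 + 4\right) + 4 = 1 + 4 = 5$)
$f{\left(b \right)} = \frac{7}{- \frac{1}{5} + b}$ ($f{\left(b \right)} = \frac{7}{b + \frac{1}{-5}} = \frac{7}{b - \frac{1}{5}} = \frac{7}{- \frac{1}{5} + b}$)
$g{\left(K,G \right)} = \frac{35}{24}$ ($g{\left(K,G \right)} = \frac{35}{-1 + 5 \cdot 5} = \frac{35}{-1 + 25} = \frac{35}{24}$)
$g^{3}{\left(\sqrt{2 - 3},-7 \right)} = \left(\frac{35}{24}\right)^{3} = \frac{42875}{13824}$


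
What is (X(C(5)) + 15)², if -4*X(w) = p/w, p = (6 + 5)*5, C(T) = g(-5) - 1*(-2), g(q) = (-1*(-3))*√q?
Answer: 25*(936*√5 + 6311*I)/(16*(12*√5 + 41*I)) ≈ 204.93 + 54.359*I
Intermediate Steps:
g(q) = 3*√q
C(T) = 2 + 3*I*√5 (C(T) = 3*√(-5) - 1*(-2) = 3*(I*√5) + 2 = 3*I*√5 + 2 = 2 + 3*I*√5)
p = 55 (p = 11*5 = 55)
X(w) = -55/(4*w)
(X(C(5)) + 15)² = (-55/(4*(2 + 3*I*√5)) + 15)² = (15 - 55/(4*(2 + 3*I*√5)))²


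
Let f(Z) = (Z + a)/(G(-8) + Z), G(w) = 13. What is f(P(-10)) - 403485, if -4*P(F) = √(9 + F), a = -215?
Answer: -1091471644/2705 - 912*I/2705 ≈ -4.035e+5 - 0.33715*I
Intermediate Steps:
P(F) = -√(9 + F)/4
f(Z) = (-215 + Z)/(13 + Z) (f(Z) = (Z - 215)/(13 + Z) = (-215 + Z)/(13 + Z))
f(P(-10)) - 403485 = (-215 - √(9 - 10)/4)/(13 - √(9 - 10)/4) - 403485 = (-215 - I/4)/(13 - I/4) - 403485 = (16*(13 + I/4)/2705)*(-215 - I/4) - 403485 = 16*(-215 - I/4)*(13 + I/4)/2705 - 403485 = -403485 + 16*(-215 - I/4)*(13 + I/4)/2705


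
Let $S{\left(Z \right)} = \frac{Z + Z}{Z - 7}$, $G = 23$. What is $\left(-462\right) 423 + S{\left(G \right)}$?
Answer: $- \frac{1563385}{8} \approx -1.9542 \cdot 10^{5}$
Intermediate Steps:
$S{\left(Z \right)} = \frac{2 Z}{-7 + Z}$
$\left(-462\right) 423 + S{\left(G \right)} = \left(-462\right) 423 + 2 \cdot 23 \frac{1}{-7 + 23} = -195426 + 2 \cdot 23 \cdot \frac{1}{16} = -195426 + \frac{23}{8} = - \frac{1563385}{8}$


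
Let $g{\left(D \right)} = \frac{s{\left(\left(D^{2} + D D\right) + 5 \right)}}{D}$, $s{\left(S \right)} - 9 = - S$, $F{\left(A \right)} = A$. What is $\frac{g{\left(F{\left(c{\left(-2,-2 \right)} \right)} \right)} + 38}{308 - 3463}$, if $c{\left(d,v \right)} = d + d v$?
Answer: $- \frac{36}{3155} \approx -0.01141$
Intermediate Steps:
$s{\left(S \right)} = 9 - S$
$g{\left(D \right)} = \frac{4 - 2 D^{2}}{D}$ ($g{\left(D \right)} = \frac{9 - \left(\left(D^{2} + D D\right) + 5\right)}{D} = \frac{9 - \left(\left(D^{2} + D^{2}\right) + 5\right)}{D} = \frac{9 - \left(2 D^{2} + 5\right)}{D} = \frac{9 - \left(5 + 2 D^{2}\right)}{D} = \frac{4 - 2 D^{2}}{D}$)
$\frac{g{\left(F{\left(c{\left(-2,-2 \right)} \right)} \right)} + 38}{308 - 3463} = \frac{\left(- 2 \left(- 2 \left(1 - 2\right)\right) + \frac{4}{\left(-2\right) \left(1 - 2\right)}\right) + 38}{308 - 3463} = \frac{\left(- 2 \left(\left(-2\right) \left(-1\right)\right) + \frac{4}{\left(-2\right) \left(-1\right)}\right) + 38}{-3155} = \left(\left(\left(-2\right) 2 + \frac{4}{2}\right) + 38\right) \left(- \frac{1}{3155}\right) = \left(\left(-4 + 4 \cdot \frac{1}{2}\right) + 38\right) \left(- \frac{1}{3155}\right) = \left(\left(-4 + 2\right) + 38\right) \left(- \frac{1}{3155}\right) = \left(-2 + 38\right) \left(- \frac{1}{3155}\right) = 36 \left(- \frac{1}{3155}\right) = - \frac{36}{3155}$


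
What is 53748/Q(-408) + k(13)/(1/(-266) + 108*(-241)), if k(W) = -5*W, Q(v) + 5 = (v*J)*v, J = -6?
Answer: -270260834/5266614397 ≈ -0.051316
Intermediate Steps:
Q(v) = -5 - 6*v**2 (Q(v) = -5 + (v*(-6))*v = -5 + (-6*v)*v = -5 - 6*v**2)
53748/Q(-408) + k(13)/(1/(-266) + 108*(-241)) = 53748/(-5 - 6*(-408)**2) + (-5*13)/(1/(-266) + 108*(-241)) = 53748/(-5 - 6*166464) - 65/(-1/266 - 26028) = 53748/(-5 - 998784) - 65/(-6923449/266) = 53748/(-998789) - 65*(-266/6923449) = 53748*(-1/998789) + 1330/532573 = -53748/998789 + 1330/532573 = -270260834/5266614397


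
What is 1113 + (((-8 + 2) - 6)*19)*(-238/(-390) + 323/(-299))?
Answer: 1824143/1495 ≈ 1220.2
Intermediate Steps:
1113 + (((-8 + 2) - 6)*19)*(-238/(-390) + 323/(-299)) = 1113 + ((-6 - 6)*19)*(-238*(-1/390) + 323*(-1/299)) = 1113 + (-12*19)*(119/195 - 323/299) = 1113 - 228*(-2108/4485) = 1113 + 160208/1495 = 1824143/1495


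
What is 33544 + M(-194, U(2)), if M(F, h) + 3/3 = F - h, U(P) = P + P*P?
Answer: 33343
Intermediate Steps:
U(P) = P + P²
M(F, h) = -1 + F - h (M(F, h) = -1 + (F - h) = -1 + F - h)
33544 + M(-194, U(2)) = 33544 + (-1 - 194 - 2*(1 + 2)) = 33544 + (-1 - 194 - 2*3) = 33544 + (-1 - 194 - 1*6) = 33544 + (-1 - 194 - 6) = 33544 - 201 = 33343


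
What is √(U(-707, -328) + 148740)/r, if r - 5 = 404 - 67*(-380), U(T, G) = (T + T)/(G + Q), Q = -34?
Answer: √4872999107/4682289 ≈ 0.014909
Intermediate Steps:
U(T, G) = 2*T/(-34 + G) (U(T, G) = (T + T)/(G - 34) = (2*T)/(-34 + G) = 2*T/(-34 + G))
r = 25869 (r = 5 + (404 - 67*(-380)) = 5 + (404 + 25460) = 5 + 25864 = 25869)
√(U(-707, -328) + 148740)/r = √(2*(-707)/(-34 - 328) + 148740)/25869 = √(2*(-707)/(-362) + 148740)*(1/25869) = √(2*(-707)*(-1/362) + 148740)*(1/25869) = √(707/181 + 148740)*(1/25869) = √(26922647/181)*(1/25869) = (√4872999107/181)*(1/25869) = √4872999107/4682289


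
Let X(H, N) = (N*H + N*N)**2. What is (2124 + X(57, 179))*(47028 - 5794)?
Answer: 73584450552440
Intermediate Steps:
X(H, N) = (N**2 + H*N)**2 (X(H, N) = (H*N + N**2)**2 = (N**2 + H*N)**2)
(2124 + X(57, 179))*(47028 - 5794) = (2124 + 179**2*(57 + 179)**2)*(47028 - 5794) = (2124 + 32041*236**2)*41234 = (2124 + 32041*55696)*41234 = (2124 + 1784555536)*41234 = 1784557660*41234 = 73584450552440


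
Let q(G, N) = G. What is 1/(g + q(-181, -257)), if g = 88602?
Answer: 1/88421 ≈ 1.1310e-5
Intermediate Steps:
1/(g + q(-181, -257)) = 1/(88602 - 181) = 1/88421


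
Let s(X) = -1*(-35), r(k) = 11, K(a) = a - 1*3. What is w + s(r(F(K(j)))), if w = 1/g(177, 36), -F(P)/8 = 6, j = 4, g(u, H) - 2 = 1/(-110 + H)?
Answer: 5219/147 ≈ 35.503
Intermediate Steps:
g(u, H) = 2 + 1/(-110 + H)
K(a) = -3 + a (K(a) = a - 3 = -3 + a)
F(P) = -48 (F(P) = -8*6 = -48)
s(X) = 35
w = 74/147 (w = 1/((-219 + 2*36)/(-110 + 36)) = 1/((-219 + 72)/(-74)) = 1/(-1/74*(-147)) = 1/(147/74) = 74/147 ≈ 0.50340)
w + s(r(F(K(j)))) = 74/147 + 35 = 5219/147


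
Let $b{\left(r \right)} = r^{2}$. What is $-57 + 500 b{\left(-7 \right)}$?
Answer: $24443$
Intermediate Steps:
$-57 + 500 b{\left(-7 \right)} = -57 + 500 \left(-7\right)^{2} = -57 + 500 \cdot 49 = -57 + 24500 = 24443$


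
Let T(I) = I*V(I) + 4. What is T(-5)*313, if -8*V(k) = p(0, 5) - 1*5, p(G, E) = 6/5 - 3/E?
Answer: 1565/4 ≈ 391.25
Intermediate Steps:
p(G, E) = 6/5 - 3/E (p(G, E) = 6*(⅕) - 3/E = 6/5 - 3/E)
V(k) = 11/20 (V(k) = -((6/5 - 3/5) - 1*5)/8 = -((6/5 - 3*⅕) - 5)/8 = -((6/5 - ⅗) - 5)/8 = -(⅗ - 5)/8 = -⅛*(-22/5) = 11/20)
T(I) = 4 + 11*I/20 (T(I) = I*(11/20) + 4 = 11*I/20 + 4 = 4 + 11*I/20)
T(-5)*313 = (4 + (11/20)*(-5))*313 = (4 - 11/4)*313 = (5/4)*313 = 1565/4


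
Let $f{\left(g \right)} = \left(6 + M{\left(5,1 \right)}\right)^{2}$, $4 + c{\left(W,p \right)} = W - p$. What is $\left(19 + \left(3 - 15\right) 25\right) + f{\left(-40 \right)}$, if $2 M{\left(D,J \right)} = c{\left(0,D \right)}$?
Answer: $- \frac{1115}{4} \approx -278.75$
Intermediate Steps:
$c{\left(W,p \right)} = -4 + W - p$ ($c{\left(W,p \right)} = -4 + \left(W - p\right) = -4 + W - p$)
$M{\left(D,J \right)} = -2 - \frac{D}{2}$ ($M{\left(D,J \right)} = \frac{-4 + 0 - D}{2} = \frac{-4 - D}{2} = -2 - \frac{D}{2}$)
$f{\left(g \right)} = \frac{9}{4}$ ($f{\left(g \right)} = \left(6 - \frac{9}{2}\right)^{2} = \left(\frac{3}{2}\right)^{2} = \frac{9}{4}$)
$\left(19 + \left(3 - 15\right) 25\right) + f{\left(-40 \right)} = \left(19 + \left(3 - 15\right) 25\right) + \frac{9}{4} = \left(19 - 300\right) + \frac{9}{4} = -281 + \frac{9}{4} = - \frac{1115}{4}$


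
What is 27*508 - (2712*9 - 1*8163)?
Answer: -2529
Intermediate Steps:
27*508 - (2712*9 - 1*8163) = 13716 - (24408 - 8163) = 13716 - 1*16245 = 13716 - 16245 = -2529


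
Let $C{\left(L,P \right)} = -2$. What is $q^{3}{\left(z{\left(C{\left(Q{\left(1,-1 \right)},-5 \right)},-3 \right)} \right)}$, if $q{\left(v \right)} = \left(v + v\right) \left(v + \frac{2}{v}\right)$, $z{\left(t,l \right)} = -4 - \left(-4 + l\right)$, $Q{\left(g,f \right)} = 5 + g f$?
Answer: $10648$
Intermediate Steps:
$Q{\left(g,f \right)} = 5 + f g$
$z{\left(t,l \right)} = - l$ ($z{\left(t,l \right)} = -4 - \left(-4 + l\right) = - l$)
$q{\left(v \right)} = 2 v \left(v + \frac{2}{v}\right)$
$q^{3}{\left(z{\left(C{\left(Q{\left(1,-1 \right)},-5 \right)},-3 \right)} \right)} = \left(4 + 2 \left(\left(-1\right) \left(-3\right)\right)^{2}\right)^{3} = \left(4 + 2 \cdot 3^{2}\right)^{3} = \left(4 + 2 \cdot 9\right)^{3} = \left(4 + 18\right)^{3} = 22^{3} = 10648$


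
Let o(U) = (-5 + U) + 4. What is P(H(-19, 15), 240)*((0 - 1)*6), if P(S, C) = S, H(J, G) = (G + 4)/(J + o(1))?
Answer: 6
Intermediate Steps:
o(U) = -1 + U
H(J, G) = (4 + G)/J (H(J, G) = (G + 4)/(J + (-1 + 1)) = (4 + G)/(J + 0) = (4 + G)/J)
P(H(-19, 15), 240)*((0 - 1)*6) = ((4 + 15)/(-19))*((0 - 1)*6) = (-1/19*19)*(-1*6) = -1*(-6) = 6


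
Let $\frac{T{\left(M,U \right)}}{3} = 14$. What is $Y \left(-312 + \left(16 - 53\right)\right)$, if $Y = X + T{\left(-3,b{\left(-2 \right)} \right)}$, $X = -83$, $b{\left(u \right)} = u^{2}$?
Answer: $14309$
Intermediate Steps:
$T{\left(M,U \right)} = 42$ ($T{\left(M,U \right)} = 3 \cdot 14 = 42$)
$Y = -41$ ($Y = -83 + 42 = -41$)
$Y \left(-312 + \left(16 - 53\right)\right) = - 41 \left(-312 + \left(16 - 53\right)\right) = - 41 \left(-312 - 37\right) = \left(-41\right) \left(-349\right) = 14309$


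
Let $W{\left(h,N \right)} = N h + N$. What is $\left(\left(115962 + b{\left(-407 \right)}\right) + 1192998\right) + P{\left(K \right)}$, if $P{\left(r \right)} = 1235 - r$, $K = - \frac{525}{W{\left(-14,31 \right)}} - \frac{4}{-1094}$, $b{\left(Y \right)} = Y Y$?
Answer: $\frac{325336239223}{220441} \approx 1.4758 \cdot 10^{6}$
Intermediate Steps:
$W{\left(h,N \right)} = N + N h$
$b{\left(Y \right)} = Y^{2}$
$K = \frac{287981}{220441}$ ($K = - \frac{525}{31 \left(1 - 14\right)} - \frac{4}{-1094} = - \frac{525}{31 \left(-13\right)} - - \frac{2}{547} = - \frac{525}{-403} + \frac{2}{547} = \left(-525\right) \left(- \frac{1}{403}\right) + \frac{2}{547} = \frac{525}{403} + \frac{2}{547} = \frac{287981}{220441} \approx 1.3064$)
$\left(\left(115962 + b{\left(-407 \right)}\right) + 1192998\right) + P{\left(K \right)} = \left(\left(115962 + \left(-407\right)^{2}\right) + 1192998\right) + \left(1235 - \frac{287981}{220441}\right) = \left(\left(115962 + 165649\right) + 1192998\right) + \left(1235 - \frac{287981}{220441}\right) = \left(281611 + 1192998\right) + \frac{271956654}{220441} = 1474609 + \frac{271956654}{220441} = \frac{325336239223}{220441}$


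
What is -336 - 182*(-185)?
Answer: 33334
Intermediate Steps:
-336 - 182*(-185) = -336 + 33670 = 33334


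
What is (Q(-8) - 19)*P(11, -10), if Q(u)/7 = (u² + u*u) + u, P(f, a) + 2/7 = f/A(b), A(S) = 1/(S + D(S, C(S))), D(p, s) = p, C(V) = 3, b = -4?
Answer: -507378/7 ≈ -72483.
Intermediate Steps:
A(S) = 1/(2*S) (A(S) = 1/(S + S) = 1/(2*S))
P(f, a) = -2/7 - 8*f (P(f, a) = -2/7 + f/(((½)/(-4))) = -2/7 + f/(((½)*(-¼))) = -2/7 + f/(-⅛) = -2/7 + f*(-8) = -2/7 - 8*f)
Q(u) = 7*u + 14*u² (Q(u) = 7*((u² + u*u) + u) = 7*((u² + u²) + u) = 7*(2*u² + u) = 7*(u + 2*u²) = 7*u + 14*u²)
(Q(-8) - 19)*P(11, -10) = (7*(-8)*(1 + 2*(-8)) - 19)*(-2/7 - 8*11) = (7*(-8)*(1 - 16) - 19)*(-2/7 - 88) = (7*(-8)*(-15) - 19)*(-618/7) = (840 - 19)*(-618/7) = 821*(-618/7) = -507378/7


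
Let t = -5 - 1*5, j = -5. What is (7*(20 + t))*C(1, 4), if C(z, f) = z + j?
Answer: -280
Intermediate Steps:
C(z, f) = -5 + z (C(z, f) = z - 5 = -5 + z)
t = -10 (t = -5 - 5 = -10)
(7*(20 + t))*C(1, 4) = (7*(20 - 10))*(-5 + 1) = (7*10)*(-4) = 70*(-4) = -280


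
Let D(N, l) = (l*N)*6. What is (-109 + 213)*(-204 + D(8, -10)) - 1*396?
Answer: -71532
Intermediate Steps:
D(N, l) = 6*N*l (D(N, l) = (N*l)*6 = 6*N*l)
(-109 + 213)*(-204 + D(8, -10)) - 1*396 = (-109 + 213)*(-204 + 6*8*(-10)) - 1*396 = 104*(-204 - 480) - 396 = 104*(-684) - 396 = -71136 - 396 = -71532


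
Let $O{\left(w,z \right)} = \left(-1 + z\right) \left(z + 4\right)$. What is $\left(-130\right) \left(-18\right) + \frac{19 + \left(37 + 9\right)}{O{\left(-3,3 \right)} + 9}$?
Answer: $\frac{53885}{23} \approx 2342.8$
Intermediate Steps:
$O{\left(w,z \right)} = \left(-1 + z\right) \left(4 + z\right)$
$\left(-130\right) \left(-18\right) + \frac{19 + \left(37 + 9\right)}{O{\left(-3,3 \right)} + 9} = \left(-130\right) \left(-18\right) + \frac{19 + \left(37 + 9\right)}{\left(-4 + 3^{2} + 3 \cdot 3\right) + 9} = 2340 + \frac{19 + 46}{\left(-4 + 9 + 9\right) + 9} = 2340 + \frac{65}{14 + 9} = 2340 + \frac{65}{23} = \frac{53885}{23}$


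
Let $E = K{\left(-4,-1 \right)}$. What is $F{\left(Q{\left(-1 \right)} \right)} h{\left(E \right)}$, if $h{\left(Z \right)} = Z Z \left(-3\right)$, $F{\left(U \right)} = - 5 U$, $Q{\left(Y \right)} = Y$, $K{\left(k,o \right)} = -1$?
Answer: $-15$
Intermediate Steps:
$E = -1$
$h{\left(Z \right)} = - 3 Z^{2}$ ($h{\left(Z \right)} = Z^{2} \left(-3\right) = - 3 Z^{2}$)
$F{\left(Q{\left(-1 \right)} \right)} h{\left(E \right)} = \left(-5\right) \left(-1\right) \left(- 3 \left(-1\right)^{2}\right) = 5 \left(\left(-3\right) 1\right) = 5 \left(-3\right) = -15$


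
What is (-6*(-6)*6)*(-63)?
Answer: -13608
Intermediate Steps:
(-6*(-6)*6)*(-63) = (36*6)*(-63) = 216*(-63) = -13608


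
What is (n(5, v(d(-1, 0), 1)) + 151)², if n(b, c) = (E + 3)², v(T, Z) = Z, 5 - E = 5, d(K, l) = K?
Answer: 25600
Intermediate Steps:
E = 0 (E = 5 - 1*5 = 5 - 5 = 0)
n(b, c) = 9 (n(b, c) = (0 + 3)² = 3² = 9)
(n(5, v(d(-1, 0), 1)) + 151)² = (9 + 151)² = 160² = 25600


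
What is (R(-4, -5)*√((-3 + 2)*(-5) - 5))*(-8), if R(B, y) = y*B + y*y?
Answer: 0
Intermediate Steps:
R(B, y) = y² + B*y (R(B, y) = B*y + y² = y² + B*y)
(R(-4, -5)*√((-3 + 2)*(-5) - 5))*(-8) = ((-5*(-4 - 5))*√((-3 + 2)*(-5) - 5))*(-8) = ((-5*(-9))*√(-1*(-5) - 5))*(-8) = (45*√(5 - 5))*(-8) = (45*√0)*(-8) = (45*0)*(-8) = 0*(-8) = 0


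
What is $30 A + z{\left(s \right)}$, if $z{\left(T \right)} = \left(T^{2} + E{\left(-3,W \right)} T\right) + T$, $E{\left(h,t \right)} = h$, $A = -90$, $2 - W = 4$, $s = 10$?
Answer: $-2620$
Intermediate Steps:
$W = -2$ ($W = 2 - 4 = -2$)
$z{\left(T \right)} = T^{2} - 2 T$ ($z{\left(T \right)} = \left(T^{2} - 3 T\right) + T = T^{2} - 2 T$)
$30 A + z{\left(s \right)} = 30 \left(-90\right) + 10 \left(-2 + 10\right) = -2700 + 10 \cdot 8 = -2700 + 80 = -2620$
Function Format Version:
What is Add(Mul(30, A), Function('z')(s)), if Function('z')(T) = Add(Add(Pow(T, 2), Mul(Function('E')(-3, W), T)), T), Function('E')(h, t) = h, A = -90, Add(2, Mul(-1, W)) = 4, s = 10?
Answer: -2620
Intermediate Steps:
W = -2 (W = Add(2, Mul(-1, 4)) = Add(2, -4) = -2)
Function('z')(T) = Add(Pow(T, 2), Mul(-2, T)) (Function('z')(T) = Add(Add(Pow(T, 2), Mul(-3, T)), T) = Add(Pow(T, 2), Mul(-2, T)))
Add(Mul(30, A), Function('z')(s)) = Add(Mul(30, -90), Mul(10, Add(-2, 10))) = Add(-2700, Mul(10, 8)) = Add(-2700, 80) = -2620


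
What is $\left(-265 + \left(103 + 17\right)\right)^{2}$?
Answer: $21025$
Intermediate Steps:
$\left(-265 + \left(103 + 17\right)\right)^{2} = \left(-265 + 120\right)^{2} = \left(-145\right)^{2} = 21025$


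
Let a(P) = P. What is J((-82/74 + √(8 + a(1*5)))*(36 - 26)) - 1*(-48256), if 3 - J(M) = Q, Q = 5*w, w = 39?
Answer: 48064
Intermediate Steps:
Q = 195 (Q = 5*39 = 195)
J(M) = -192 (J(M) = 3 - 1*195 = 3 - 195 = -192)
J((-82/74 + √(8 + a(1*5)))*(36 - 26)) - 1*(-48256) = -192 - 1*(-48256) = -192 + 48256 = 48064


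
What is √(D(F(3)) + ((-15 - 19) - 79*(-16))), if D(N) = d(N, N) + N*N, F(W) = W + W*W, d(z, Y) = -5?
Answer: 37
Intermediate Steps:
F(W) = W + W²
D(N) = -5 + N² (D(N) = -5 + N*N = -5 + N²)
√(D(F(3)) + ((-15 - 19) - 79*(-16))) = √((-5 + (3*(1 + 3))²) + ((-15 - 19) - 79*(-16))) = √((-5 + (3*4)²) + (-34 + 1264)) = √((-5 + 12²) + 1230) = √((-5 + 144) + 1230) = √(139 + 1230) = √1369 = 37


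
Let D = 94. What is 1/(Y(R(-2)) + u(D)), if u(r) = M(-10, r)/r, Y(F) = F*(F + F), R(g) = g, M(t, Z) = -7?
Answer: 94/745 ≈ 0.12617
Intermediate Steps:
Y(F) = 2*F**2 (Y(F) = F*(2*F) = 2*F**2)
u(r) = -7/r
1/(Y(R(-2)) + u(D)) = 1/(2*(-2)**2 - 7/94) = 1/(2*4 - 7*1/94) = 1/(8 - 7/94) = 1/(745/94) = 94/745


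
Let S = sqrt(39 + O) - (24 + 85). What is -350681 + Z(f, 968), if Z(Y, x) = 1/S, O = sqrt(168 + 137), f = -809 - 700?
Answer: -350681 - 1/(109 - sqrt(39 + sqrt(305))) ≈ -3.5068e+5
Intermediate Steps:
f = -1509
O = sqrt(305) ≈ 17.464
S = -109 + sqrt(39 + sqrt(305)) (S = sqrt(39 + sqrt(305)) - (24 + 85) = sqrt(39 + sqrt(305)) - 1*109 = sqrt(39 + sqrt(305)) - 109 = -109 + sqrt(39 + sqrt(305)) ≈ -101.49)
Z(Y, x) = 1/(-109 + sqrt(39 + sqrt(305)))
-350681 + Z(f, 968) = -350681 - 1/(109 - sqrt(39 + sqrt(305)))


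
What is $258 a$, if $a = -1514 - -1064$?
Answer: $-116100$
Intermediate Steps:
$a = -450$ ($a = -1514 + 1064 = -450$)
$258 a = 258 \left(-450\right) = -116100$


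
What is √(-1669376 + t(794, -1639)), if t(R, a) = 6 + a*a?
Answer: √1016951 ≈ 1008.4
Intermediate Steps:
t(R, a) = 6 + a²
√(-1669376 + t(794, -1639)) = √(-1669376 + (6 + (-1639)²)) = √(-1669376 + (6 + 2686321)) = √(-1669376 + 2686327) = √1016951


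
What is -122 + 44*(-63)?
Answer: -2894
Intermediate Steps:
-122 + 44*(-63) = -122 - 2772 = -2894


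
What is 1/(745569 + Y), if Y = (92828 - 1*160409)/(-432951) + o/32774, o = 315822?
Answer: 2364922679/1763236195251087 ≈ 1.3412e-6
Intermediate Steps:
Y = 23158391736/2364922679 (Y = (92828 - 1*160409)/(-432951) + 315822/32774 = (92828 - 160409)*(-1/432951) + 315822*(1/32774) = -67581*(-1/432951) + 157911/16387 = 22527/144317 + 157911/16387 = 23158391736/2364922679 ≈ 9.7924)
1/(745569 + Y) = 1/(745569 + 23158391736/2364922679) = 1/(1763236195251087/2364922679) = 2364922679/1763236195251087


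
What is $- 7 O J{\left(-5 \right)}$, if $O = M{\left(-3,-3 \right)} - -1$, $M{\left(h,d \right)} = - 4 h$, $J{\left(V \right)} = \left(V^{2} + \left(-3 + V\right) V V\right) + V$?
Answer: $16380$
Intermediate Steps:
$J{\left(V \right)} = V + V^{2} + V^{2} \left(-3 + V\right)$ ($J{\left(V \right)} = \left(V^{2} + V \left(-3 + V\right) V\right) + V = \left(V^{2} + V^{2} \left(-3 + V\right)\right) + V = V + V^{2} + V^{2} \left(-3 + V\right)$)
$O = 13$ ($O = \left(-4\right) \left(-3\right) - -1 = 12 + 1 = 13$)
$- 7 O J{\left(-5 \right)} = \left(-7\right) 13 \left(- 5 \left(1 + \left(-5\right)^{2} - -10\right)\right) = - 91 \left(- 5 \left(1 + 25 + 10\right)\right) = - 91 \left(\left(-5\right) 36\right) = \left(-91\right) \left(-180\right) = 16380$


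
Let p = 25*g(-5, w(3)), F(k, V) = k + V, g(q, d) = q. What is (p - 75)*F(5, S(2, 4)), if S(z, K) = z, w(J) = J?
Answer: -1400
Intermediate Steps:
F(k, V) = V + k
p = -125 (p = 25*(-5) = -125)
(p - 75)*F(5, S(2, 4)) = (-125 - 75)*(2 + 5) = -200*7 = -1400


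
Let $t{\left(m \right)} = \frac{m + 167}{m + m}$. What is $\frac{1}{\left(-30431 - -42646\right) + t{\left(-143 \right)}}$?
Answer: $\frac{143}{1746733} \approx 8.1867 \cdot 10^{-5}$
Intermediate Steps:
$t{\left(m \right)} = \frac{167 + m}{2 m}$
$\frac{1}{\left(-30431 - -42646\right) + t{\left(-143 \right)}} = \frac{1}{\left(-30431 - -42646\right) + \frac{167 - 143}{2 \left(-143\right)}} = \frac{1}{\left(-30431 + 42646\right) + \frac{1}{2} \left(- \frac{1}{143}\right) 24} = \frac{1}{12215 - \frac{12}{143}} = \frac{1}{\frac{1746733}{143}} = \frac{143}{1746733}$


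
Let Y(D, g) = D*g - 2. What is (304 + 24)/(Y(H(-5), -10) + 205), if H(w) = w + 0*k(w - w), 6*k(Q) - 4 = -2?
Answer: 328/253 ≈ 1.2964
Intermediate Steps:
k(Q) = ⅓ (k(Q) = ⅔ + (⅙)*(-2) = ⅔ - ⅓ = ⅓)
H(w) = w (H(w) = w + 0*(⅓) = w + 0 = w)
Y(D, g) = -2 + D*g
(304 + 24)/(Y(H(-5), -10) + 205) = (304 + 24)/((-2 - 5*(-10)) + 205) = 328/((-2 + 50) + 205) = 328/(48 + 205) = 328/253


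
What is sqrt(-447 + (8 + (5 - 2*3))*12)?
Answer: 11*I*sqrt(3) ≈ 19.053*I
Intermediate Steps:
sqrt(-447 + (8 + (5 - 2*3))*12) = sqrt(-447 + (8 + (5 - 6))*12) = sqrt(-447 + (8 - 1)*12) = sqrt(-447 + 7*12) = sqrt(-447 + 84) = sqrt(-363) = 11*I*sqrt(3)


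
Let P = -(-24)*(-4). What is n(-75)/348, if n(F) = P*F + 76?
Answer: 1819/87 ≈ 20.908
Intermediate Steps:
P = -96 (P = -8*12 = -96)
n(F) = 76 - 96*F (n(F) = -96*F + 76 = 76 - 96*F)
n(-75)/348 = (76 - 96*(-75))/348 = (76 + 7200)*(1/348) = 7276*(1/348) = 1819/87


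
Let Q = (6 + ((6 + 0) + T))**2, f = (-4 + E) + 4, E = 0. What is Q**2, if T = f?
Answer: 20736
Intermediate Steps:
f = 0 (f = (-4 + 0) + 4 = -4 + 4 = 0)
T = 0
Q = 144 (Q = (6 + ((6 + 0) + 0))**2 = (6 + (6 + 0))**2 = (6 + 6)**2 = 12**2 = 144)
Q**2 = 144**2 = 20736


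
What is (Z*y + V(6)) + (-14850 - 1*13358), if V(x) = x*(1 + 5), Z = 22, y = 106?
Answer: -25840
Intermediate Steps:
V(x) = 6*x (V(x) = x*6 = 6*x)
(Z*y + V(6)) + (-14850 - 1*13358) = (22*106 + 6*6) + (-14850 - 1*13358) = (2332 + 36) + (-14850 - 13358) = 2368 - 28208 = -25840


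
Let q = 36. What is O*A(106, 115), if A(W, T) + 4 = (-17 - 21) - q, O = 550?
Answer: -42900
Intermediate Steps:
A(W, T) = -78 (A(W, T) = -4 + ((-17 - 21) - 1*36) = -4 + (-38 - 36) = -4 - 74 = -78)
O*A(106, 115) = 550*(-78) = -42900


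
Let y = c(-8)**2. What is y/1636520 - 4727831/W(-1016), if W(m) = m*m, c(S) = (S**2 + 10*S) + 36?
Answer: -193419427143/42232689728 ≈ -4.5798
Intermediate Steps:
c(S) = 36 + S**2 + 10*S
W(m) = m**2
y = 400 (y = (36 + (-8)**2 + 10*(-8))**2 = (36 + 64 - 80)**2 = 20**2 = 400)
y/1636520 - 4727831/W(-1016) = 400/1636520 - 4727831/((-1016)**2) = 400*(1/1636520) - 4727831/1032256 = 10/40913 - 4727831*1/1032256 = 10/40913 - 4727831/1032256 = -193419427143/42232689728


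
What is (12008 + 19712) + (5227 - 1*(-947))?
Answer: 37894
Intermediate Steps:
(12008 + 19712) + (5227 - 1*(-947)) = 31720 + (5227 + 947) = 31720 + 6174 = 37894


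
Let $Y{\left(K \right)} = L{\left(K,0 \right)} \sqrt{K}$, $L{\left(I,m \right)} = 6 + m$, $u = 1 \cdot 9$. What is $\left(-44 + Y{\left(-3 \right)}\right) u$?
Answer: $-396 + 54 i \sqrt{3} \approx -396.0 + 93.531 i$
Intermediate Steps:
$u = 9$
$Y{\left(K \right)} = 6 \sqrt{K}$ ($Y{\left(K \right)} = \left(6 + 0\right) \sqrt{K} = 6 \sqrt{K}$)
$\left(-44 + Y{\left(-3 \right)}\right) u = \left(-44 + 6 \sqrt{-3}\right) 9 = \left(-44 + 6 i \sqrt{3}\right) 9 = -396 + 54 i \sqrt{3}$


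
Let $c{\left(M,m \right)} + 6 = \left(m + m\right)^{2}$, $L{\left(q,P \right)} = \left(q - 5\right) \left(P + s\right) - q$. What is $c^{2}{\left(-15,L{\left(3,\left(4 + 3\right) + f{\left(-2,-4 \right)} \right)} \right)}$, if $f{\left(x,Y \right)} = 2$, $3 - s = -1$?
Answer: $11276164$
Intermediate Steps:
$s = 4$ ($s = 3 - -1 = 3 + 1 = 4$)
$L{\left(q,P \right)} = - q + \left(-5 + q\right) \left(4 + P\right)$ ($L{\left(q,P \right)} = \left(q - 5\right) \left(P + 4\right) - q = \left(-5 + q\right) \left(4 + P\right) - q = - q + \left(-5 + q\right) \left(4 + P\right)$)
$c{\left(M,m \right)} = -6 + 4 m^{2}$ ($c{\left(M,m \right)} = -6 + \left(m + m\right)^{2} = -6 + \left(2 m\right)^{2} = -6 + 4 m^{2}$)
$c^{2}{\left(-15,L{\left(3,\left(4 + 3\right) + f{\left(-2,-4 \right)} \right)} \right)} = \left(-6 + 4 \left(-20 - 5 \left(\left(4 + 3\right) + 2\right) + 3 \cdot 3 + \left(\left(4 + 3\right) + 2\right) 3\right)^{2}\right)^{2} = \left(-6 + 4 \left(-20 - 5 \left(7 + 2\right) + 9 + \left(7 + 2\right) 3\right)^{2}\right)^{2} = \left(-6 + 4 \left(-20 - 45 + 9 + 9 \cdot 3\right)^{2}\right)^{2} = \left(-6 + 4 \left(-20 - 45 + 9 + 27\right)^{2}\right)^{2} = \left(-6 + 4 \left(-29\right)^{2}\right)^{2} = \left(-6 + 4 \cdot 841\right)^{2} = \left(-6 + 3364\right)^{2} = 3358^{2} = 11276164$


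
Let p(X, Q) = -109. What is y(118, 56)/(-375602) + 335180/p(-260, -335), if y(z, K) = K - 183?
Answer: -125894264517/40940618 ≈ -3075.0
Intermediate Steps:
y(z, K) = -183 + K
y(118, 56)/(-375602) + 335180/p(-260, -335) = (-183 + 56)/(-375602) + 335180/(-109) = -127*(-1/375602) + 335180*(-1/109) = 127/375602 - 335180/109 = -125894264517/40940618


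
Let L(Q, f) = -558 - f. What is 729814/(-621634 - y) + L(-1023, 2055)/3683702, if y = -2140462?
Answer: 335556074233/699363717657 ≈ 0.47980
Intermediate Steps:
729814/(-621634 - y) + L(-1023, 2055)/3683702 = 729814/(-621634 - 1*(-2140462)) + (-558 - 1*2055)/3683702 = 729814/(-621634 + 2140462) + (-558 - 2055)*(1/3683702) = 729814/1518828 - 2613*1/3683702 = 729814*(1/1518828) - 2613/3683702 = 364907/759414 - 2613/3683702 = 335556074233/699363717657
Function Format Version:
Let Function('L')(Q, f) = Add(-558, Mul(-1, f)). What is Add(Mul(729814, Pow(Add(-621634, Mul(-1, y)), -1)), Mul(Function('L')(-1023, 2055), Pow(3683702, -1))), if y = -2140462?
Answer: Rational(335556074233, 699363717657) ≈ 0.47980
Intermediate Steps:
Add(Mul(729814, Pow(Add(-621634, Mul(-1, y)), -1)), Mul(Function('L')(-1023, 2055), Pow(3683702, -1))) = Add(Mul(729814, Pow(Add(-621634, Mul(-1, -2140462)), -1)), Mul(Add(-558, Mul(-1, 2055)), Pow(3683702, -1))) = Add(Mul(729814, Pow(Add(-621634, 2140462), -1)), Mul(Add(-558, -2055), Rational(1, 3683702))) = Add(Mul(729814, Pow(1518828, -1)), Mul(-2613, Rational(1, 3683702))) = Add(Mul(729814, Rational(1, 1518828)), Rational(-2613, 3683702)) = Add(Rational(364907, 759414), Rational(-2613, 3683702)) = Rational(335556074233, 699363717657)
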